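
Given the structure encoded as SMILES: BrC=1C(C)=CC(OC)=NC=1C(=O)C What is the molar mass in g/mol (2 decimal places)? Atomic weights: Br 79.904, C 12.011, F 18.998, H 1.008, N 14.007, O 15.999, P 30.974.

244.09 g/mol

First, the molecular formula is C9H10BrNO2 (counting implicit H from valence).
  Br: 1 × 79.904 = 79.904
  C: 9 × 12.011 = 108.099
  H: 10 × 1.008 = 10.080
  N: 1 × 14.007 = 14.007
  O: 2 × 15.999 = 31.998
Sum: 1×79.904 + 9×12.011 + 10×1.008 + 1×14.007 + 2×15.999 = 244.088 → 244.09 g/mol.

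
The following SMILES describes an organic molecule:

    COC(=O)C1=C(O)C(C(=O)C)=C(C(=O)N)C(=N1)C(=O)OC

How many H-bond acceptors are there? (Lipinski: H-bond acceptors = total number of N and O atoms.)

9

N atoms: 2; O atoms: 7.
Lipinski HBA = 2 + 7 = 9.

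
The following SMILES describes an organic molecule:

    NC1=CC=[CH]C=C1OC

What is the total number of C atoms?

Count every carbon token in the SMILES (each C, including those in ring-closure positions and inside branches).
Carbon count: 7.

7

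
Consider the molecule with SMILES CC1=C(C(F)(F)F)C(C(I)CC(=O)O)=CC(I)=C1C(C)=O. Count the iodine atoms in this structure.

Scan the SMILES for I atoms (remember two-letter symbols like Cl and Br are single atoms).
Iodine count: 2.

2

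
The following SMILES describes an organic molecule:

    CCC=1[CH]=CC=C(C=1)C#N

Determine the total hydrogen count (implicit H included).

Walk through each heavy atom and fill implicit hydrogens from standard valence (C 4, N 3, O 2, S 2, halogen 1):
  atom 1: C, bond orders sum to 1 (valence 4) → 3 H
  atom 2: C, bond orders sum to 2 (valence 4) → 2 H
  atom 3: C, bond orders sum to 4 (valence 4) → 0 H
  atom 4: C with explicit H count 1
  atom 5: C, bond orders sum to 3 (valence 4) → 1 H
  atom 6: C, bond orders sum to 3 (valence 4) → 1 H
  atom 7: C, bond orders sum to 4 (valence 4) → 0 H
  atom 8: C, bond orders sum to 3 (valence 4) → 1 H
  atom 9: C, bond orders sum to 4 (valence 4) → 0 H
  atom 10: N, bond orders sum to 3 (valence 3) → 0 H
Total hydrogens: 9.

9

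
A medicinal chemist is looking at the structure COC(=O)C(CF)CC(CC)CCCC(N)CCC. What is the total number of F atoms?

1

Scan the SMILES for F atoms (remember two-letter symbols like Cl and Br are single atoms).
Fluorine count: 1.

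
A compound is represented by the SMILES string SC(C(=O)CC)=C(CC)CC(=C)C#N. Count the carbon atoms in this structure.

11

Count every carbon token in the SMILES (each C, including those in ring-closure positions and inside branches).
Carbon count: 11.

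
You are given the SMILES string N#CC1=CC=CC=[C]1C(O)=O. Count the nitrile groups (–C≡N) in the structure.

The nitrile motif appears at heavy-atom position 2 in the SMILES.
Other groups present: 1 carboxylic acid.
Nitrile count: 1.

1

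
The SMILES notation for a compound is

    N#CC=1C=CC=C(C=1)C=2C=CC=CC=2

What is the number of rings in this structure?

In SMILES, each pair of matching ring-closure digits denotes one ring-closing bond; the number of such bonds equals the number of independent rings.
Ring-closure bonds here: 2.

2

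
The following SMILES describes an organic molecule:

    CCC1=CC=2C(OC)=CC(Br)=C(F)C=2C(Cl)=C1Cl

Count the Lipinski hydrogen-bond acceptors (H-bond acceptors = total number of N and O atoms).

N atoms: 0; O atoms: 1.
Lipinski HBA = 0 + 1 = 1.

1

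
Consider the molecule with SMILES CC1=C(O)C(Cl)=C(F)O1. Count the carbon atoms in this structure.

5

Count every carbon token in the SMILES (each C, including those in ring-closure positions and inside branches).
Carbon count: 5.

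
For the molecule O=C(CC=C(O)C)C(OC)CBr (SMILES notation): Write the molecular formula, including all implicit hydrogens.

C8H13BrO3

Walk through each heavy atom and fill implicit hydrogens from standard valence (C 4, N 3, O 2, S 2, halogen 1):
  atom 1: O, bond orders sum to 2 (valence 2) → 0 H
  atom 2: C, bond orders sum to 4 (valence 4) → 0 H
  atom 3: C, bond orders sum to 2 (valence 4) → 2 H
  atom 4: C, bond orders sum to 3 (valence 4) → 1 H
  atom 5: C, bond orders sum to 4 (valence 4) → 0 H
  atom 6: O, bond orders sum to 1 (valence 2) → 1 H
  atom 7: C, bond orders sum to 1 (valence 4) → 3 H
  atom 8: C, bond orders sum to 3 (valence 4) → 1 H
  atom 9: O, bond orders sum to 2 (valence 2) → 0 H
  atom 10: C, bond orders sum to 1 (valence 4) → 3 H
  atom 11: C, bond orders sum to 2 (valence 4) → 2 H
  atom 12: Br (halogen, monovalent) → 0 H
Totals → C:8, H:13, Br:1, O:3.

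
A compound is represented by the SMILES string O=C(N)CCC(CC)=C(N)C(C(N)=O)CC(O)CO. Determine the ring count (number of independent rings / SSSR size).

0

In SMILES, each pair of matching ring-closure digits denotes one ring-closing bond; the number of such bonds equals the number of independent rings.
Ring-closure bonds here: 0.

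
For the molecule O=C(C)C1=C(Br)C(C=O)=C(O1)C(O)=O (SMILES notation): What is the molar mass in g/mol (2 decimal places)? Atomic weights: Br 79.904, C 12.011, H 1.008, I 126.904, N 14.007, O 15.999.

261.03 g/mol

First, the molecular formula is C8H5BrO5 (counting implicit H from valence).
  Br: 1 × 79.904 = 79.904
  C: 8 × 12.011 = 96.088
  H: 5 × 1.008 = 5.040
  O: 5 × 15.999 = 79.995
Sum: 1×79.904 + 8×12.011 + 5×1.008 + 5×15.999 = 261.027 → 261.03 g/mol.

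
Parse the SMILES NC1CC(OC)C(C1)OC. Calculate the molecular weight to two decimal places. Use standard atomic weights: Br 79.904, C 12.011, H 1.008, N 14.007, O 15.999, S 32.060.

145.20 g/mol

First, the molecular formula is C7H15NO2 (counting implicit H from valence).
  C: 7 × 12.011 = 84.077
  H: 15 × 1.008 = 15.120
  N: 1 × 14.007 = 14.007
  O: 2 × 15.999 = 31.998
Sum: 7×12.011 + 15×1.008 + 1×14.007 + 2×15.999 = 145.202 → 145.20 g/mol.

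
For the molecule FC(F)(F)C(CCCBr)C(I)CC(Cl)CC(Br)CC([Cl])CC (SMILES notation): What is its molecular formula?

Walk through each heavy atom and fill implicit hydrogens from standard valence (C 4, N 3, O 2, S 2, halogen 1):
  atom 1: F (halogen, monovalent) → 0 H
  atom 2: C, bond orders sum to 4 (valence 4) → 0 H
  atom 3: F (halogen, monovalent) → 0 H
  atom 4: F (halogen, monovalent) → 0 H
  atom 5: C, bond orders sum to 3 (valence 4) → 1 H
  atom 6: C, bond orders sum to 2 (valence 4) → 2 H
  atom 7: C, bond orders sum to 2 (valence 4) → 2 H
  atom 8: C, bond orders sum to 2 (valence 4) → 2 H
  atom 9: Br (halogen, monovalent) → 0 H
  atom 10: C, bond orders sum to 3 (valence 4) → 1 H
  atom 11: I (halogen, monovalent) → 0 H
  atom 12: C, bond orders sum to 2 (valence 4) → 2 H
  atom 13: C, bond orders sum to 3 (valence 4) → 1 H
  atom 14: Cl (halogen, monovalent) → 0 H
  atom 15: C, bond orders sum to 2 (valence 4) → 2 H
  atom 16: C, bond orders sum to 3 (valence 4) → 1 H
  atom 17: Br (halogen, monovalent) → 0 H
  atom 18: C, bond orders sum to 2 (valence 4) → 2 H
  atom 19: C, bond orders sum to 3 (valence 4) → 1 H
  atom 20: Cl with explicit H count 0
  atom 21: C, bond orders sum to 2 (valence 4) → 2 H
  atom 22: C, bond orders sum to 1 (valence 4) → 3 H
Totals → C:14, H:22, Br:2, Cl:2, F:3, I:1.

C14H22Br2Cl2F3I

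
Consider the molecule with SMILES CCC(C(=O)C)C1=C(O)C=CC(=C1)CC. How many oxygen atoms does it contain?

2

Scan the SMILES for O atoms (remember two-letter symbols like Cl and Br are single atoms).
Oxygen count: 2.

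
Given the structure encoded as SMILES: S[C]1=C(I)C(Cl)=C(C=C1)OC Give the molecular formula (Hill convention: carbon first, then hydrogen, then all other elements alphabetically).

C7H6ClIOS

Walk through each heavy atom and fill implicit hydrogens from standard valence (C 4, N 3, O 2, S 2, halogen 1):
  atom 1: S, bond orders sum to 1 (valence 2) → 1 H
  atom 2: C with explicit H count 0
  atom 3: C, bond orders sum to 4 (valence 4) → 0 H
  atom 4: I (halogen, monovalent) → 0 H
  atom 5: C, bond orders sum to 4 (valence 4) → 0 H
  atom 6: Cl (halogen, monovalent) → 0 H
  atom 7: C, bond orders sum to 4 (valence 4) → 0 H
  atom 8: C, bond orders sum to 3 (valence 4) → 1 H
  atom 9: C, bond orders sum to 3 (valence 4) → 1 H
  atom 10: O, bond orders sum to 2 (valence 2) → 0 H
  atom 11: C, bond orders sum to 1 (valence 4) → 3 H
Totals → C:7, H:6, Cl:1, I:1, O:1, S:1.
In Hill order: C7H6ClIOS.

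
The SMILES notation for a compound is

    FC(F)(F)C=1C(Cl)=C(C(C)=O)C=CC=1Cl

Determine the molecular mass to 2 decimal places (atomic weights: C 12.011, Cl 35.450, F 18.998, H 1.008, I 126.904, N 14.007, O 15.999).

First, the molecular formula is C9H5Cl2F3O (counting implicit H from valence).
  C: 9 × 12.011 = 108.099
  Cl: 2 × 35.450 = 70.900
  F: 3 × 18.998 = 56.994
  H: 5 × 1.008 = 5.040
  O: 1 × 15.999 = 15.999
Sum: 9×12.011 + 2×35.450 + 3×18.998 + 5×1.008 + 1×15.999 = 257.032 → 257.03 g/mol.

257.03 g/mol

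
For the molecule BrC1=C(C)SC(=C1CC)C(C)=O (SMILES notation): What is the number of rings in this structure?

In SMILES, each pair of matching ring-closure digits denotes one ring-closing bond; the number of such bonds equals the number of independent rings.
Ring-closure bonds here: 1.

1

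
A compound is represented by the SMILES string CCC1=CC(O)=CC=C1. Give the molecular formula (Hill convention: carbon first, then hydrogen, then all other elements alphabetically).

C8H10O

Walk through each heavy atom and fill implicit hydrogens from standard valence (C 4, N 3, O 2, S 2, halogen 1):
  atom 1: C, bond orders sum to 1 (valence 4) → 3 H
  atom 2: C, bond orders sum to 2 (valence 4) → 2 H
  atom 3: C, bond orders sum to 4 (valence 4) → 0 H
  atom 4: C, bond orders sum to 3 (valence 4) → 1 H
  atom 5: C, bond orders sum to 4 (valence 4) → 0 H
  atom 6: O, bond orders sum to 1 (valence 2) → 1 H
  atom 7: C, bond orders sum to 3 (valence 4) → 1 H
  atom 8: C, bond orders sum to 3 (valence 4) → 1 H
  atom 9: C, bond orders sum to 3 (valence 4) → 1 H
Totals → C:8, H:10, O:1.
In Hill order: C8H10O.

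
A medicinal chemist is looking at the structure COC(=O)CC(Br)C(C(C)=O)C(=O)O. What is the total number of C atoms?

8

Count every carbon token in the SMILES (each C, including those in ring-closure positions and inside branches).
Carbon count: 8.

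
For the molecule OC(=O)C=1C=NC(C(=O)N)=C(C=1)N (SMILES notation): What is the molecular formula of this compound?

C7H7N3O3

Walk through each heavy atom and fill implicit hydrogens from standard valence (C 4, N 3, O 2, S 2, halogen 1):
  atom 1: O, bond orders sum to 1 (valence 2) → 1 H
  atom 2: C, bond orders sum to 4 (valence 4) → 0 H
  atom 3: O, bond orders sum to 2 (valence 2) → 0 H
  atom 4: C, bond orders sum to 4 (valence 4) → 0 H
  atom 5: C, bond orders sum to 3 (valence 4) → 1 H
  atom 6: N, bond orders sum to 3 (valence 3) → 0 H
  atom 7: C, bond orders sum to 4 (valence 4) → 0 H
  atom 8: C, bond orders sum to 4 (valence 4) → 0 H
  atom 9: O, bond orders sum to 2 (valence 2) → 0 H
  atom 10: N, bond orders sum to 1 (valence 3) → 2 H
  atom 11: C, bond orders sum to 4 (valence 4) → 0 H
  atom 12: C, bond orders sum to 3 (valence 4) → 1 H
  atom 13: N, bond orders sum to 1 (valence 3) → 2 H
Totals → C:7, H:7, N:3, O:3.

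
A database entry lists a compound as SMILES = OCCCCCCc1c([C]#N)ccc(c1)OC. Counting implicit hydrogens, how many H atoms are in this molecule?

19

Walk through each heavy atom and fill implicit hydrogens from standard valence (C 4, N 3, O 2, S 2, halogen 1); for lowercase aromatic atoms, an aromatic c carries 1 H when it has two neighbours and 0 H with three, and aromatic n carries 0 H:
  atom 1: O, bond orders sum to 1 (valence 2) → 1 H
  atom 2: C, bond orders sum to 2 (valence 4) → 2 H
  atom 3: C, bond orders sum to 2 (valence 4) → 2 H
  atom 4: C, bond orders sum to 2 (valence 4) → 2 H
  atom 5: C, bond orders sum to 2 (valence 4) → 2 H
  atom 6: C, bond orders sum to 2 (valence 4) → 2 H
  atom 7: C, bond orders sum to 2 (valence 4) → 2 H
  atom 8: aromatic c, 3 neighbours → 0 H
  atom 9: aromatic c, 3 neighbours → 0 H
  atom 10: C with explicit H count 0
  atom 11: N, bond orders sum to 3 (valence 3) → 0 H
  atom 12: aromatic c, 2 neighbours → 1 H
  atom 13: aromatic c, 2 neighbours → 1 H
  atom 14: aromatic c, 3 neighbours → 0 H
  atom 15: aromatic c, 2 neighbours → 1 H
  atom 16: O, bond orders sum to 2 (valence 2) → 0 H
  atom 17: C, bond orders sum to 1 (valence 4) → 3 H
Total hydrogens: 19.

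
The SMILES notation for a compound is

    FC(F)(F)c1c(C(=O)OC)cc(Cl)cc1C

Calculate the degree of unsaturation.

5

Molecular formula: C10H8ClF3O2.
DoU = (2C + 2 + N − H − X) / 2, where X is the halogen count and O/S are ignored.
    = (2·10 + 2 + 0 − 8 − 4) / 2 = 10 / 2 = 5.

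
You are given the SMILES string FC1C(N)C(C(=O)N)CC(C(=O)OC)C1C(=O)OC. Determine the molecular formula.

C11H17FN2O5

Walk through each heavy atom and fill implicit hydrogens from standard valence (C 4, N 3, O 2, S 2, halogen 1):
  atom 1: F (halogen, monovalent) → 0 H
  atom 2: C, bond orders sum to 3 (valence 4) → 1 H
  atom 3: C, bond orders sum to 3 (valence 4) → 1 H
  atom 4: N, bond orders sum to 1 (valence 3) → 2 H
  atom 5: C, bond orders sum to 3 (valence 4) → 1 H
  atom 6: C, bond orders sum to 4 (valence 4) → 0 H
  atom 7: O, bond orders sum to 2 (valence 2) → 0 H
  atom 8: N, bond orders sum to 1 (valence 3) → 2 H
  atom 9: C, bond orders sum to 2 (valence 4) → 2 H
  atom 10: C, bond orders sum to 3 (valence 4) → 1 H
  atom 11: C, bond orders sum to 4 (valence 4) → 0 H
  atom 12: O, bond orders sum to 2 (valence 2) → 0 H
  atom 13: O, bond orders sum to 2 (valence 2) → 0 H
  atom 14: C, bond orders sum to 1 (valence 4) → 3 H
  atom 15: C, bond orders sum to 3 (valence 4) → 1 H
  atom 16: C, bond orders sum to 4 (valence 4) → 0 H
  atom 17: O, bond orders sum to 2 (valence 2) → 0 H
  atom 18: O, bond orders sum to 2 (valence 2) → 0 H
  atom 19: C, bond orders sum to 1 (valence 4) → 3 H
Totals → C:11, H:17, F:1, N:2, O:5.
In Hill order: C11H17FN2O5.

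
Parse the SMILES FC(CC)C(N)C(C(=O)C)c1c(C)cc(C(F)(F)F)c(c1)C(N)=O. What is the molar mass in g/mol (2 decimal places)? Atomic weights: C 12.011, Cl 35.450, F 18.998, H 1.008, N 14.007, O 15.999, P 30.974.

First, the molecular formula is C16H20F4N2O2 (counting implicit H from valence).
  C: 16 × 12.011 = 192.176
  F: 4 × 18.998 = 75.992
  H: 20 × 1.008 = 20.160
  N: 2 × 14.007 = 28.014
  O: 2 × 15.999 = 31.998
Sum: 16×12.011 + 4×18.998 + 20×1.008 + 2×14.007 + 2×15.999 = 348.340 → 348.34 g/mol.

348.34 g/mol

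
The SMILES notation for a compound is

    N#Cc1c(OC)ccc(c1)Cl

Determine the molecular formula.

Walk through each heavy atom and fill implicit hydrogens from standard valence (C 4, N 3, O 2, S 2, halogen 1); for lowercase aromatic atoms, an aromatic c carries 1 H when it has two neighbours and 0 H with three, and aromatic n carries 0 H:
  atom 1: N, bond orders sum to 3 (valence 3) → 0 H
  atom 2: C, bond orders sum to 4 (valence 4) → 0 H
  atom 3: aromatic c, 3 neighbours → 0 H
  atom 4: aromatic c, 3 neighbours → 0 H
  atom 5: O, bond orders sum to 2 (valence 2) → 0 H
  atom 6: C, bond orders sum to 1 (valence 4) → 3 H
  atom 7: aromatic c, 2 neighbours → 1 H
  atom 8: aromatic c, 2 neighbours → 1 H
  atom 9: aromatic c, 3 neighbours → 0 H
  atom 10: aromatic c, 2 neighbours → 1 H
  atom 11: Cl (halogen, monovalent) → 0 H
Totals → C:8, H:6, Cl:1, N:1, O:1.
In Hill order: C8H6ClNO.

C8H6ClNO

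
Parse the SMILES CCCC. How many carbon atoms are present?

Count every carbon token in the SMILES (each C, including those in ring-closure positions and inside branches).
Carbon count: 4.

4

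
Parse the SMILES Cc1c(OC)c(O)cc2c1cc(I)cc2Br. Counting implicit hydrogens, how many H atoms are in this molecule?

10

Walk through each heavy atom and fill implicit hydrogens from standard valence (C 4, N 3, O 2, S 2, halogen 1); for lowercase aromatic atoms, an aromatic c carries 1 H when it has two neighbours and 0 H with three, and aromatic n carries 0 H:
  atom 1: C, bond orders sum to 1 (valence 4) → 3 H
  atom 2: aromatic c, 3 neighbours → 0 H
  atom 3: aromatic c, 3 neighbours → 0 H
  atom 4: O, bond orders sum to 2 (valence 2) → 0 H
  atom 5: C, bond orders sum to 1 (valence 4) → 3 H
  atom 6: aromatic c, 3 neighbours → 0 H
  atom 7: O, bond orders sum to 1 (valence 2) → 1 H
  atom 8: aromatic c, 2 neighbours → 1 H
  atom 9: aromatic c, 3 neighbours → 0 H
  atom 10: aromatic c, 3 neighbours → 0 H
  atom 11: aromatic c, 2 neighbours → 1 H
  atom 12: aromatic c, 3 neighbours → 0 H
  atom 13: I (halogen, monovalent) → 0 H
  atom 14: aromatic c, 2 neighbours → 1 H
  atom 15: aromatic c, 3 neighbours → 0 H
  atom 16: Br (halogen, monovalent) → 0 H
Total hydrogens: 10.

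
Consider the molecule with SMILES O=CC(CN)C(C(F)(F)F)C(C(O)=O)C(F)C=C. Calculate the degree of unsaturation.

Degree of unsaturation = (number of rings) + (number of π bonds).
Ring closures in the SMILES: 0.
π bonds: 3 double bonds (each 1 DoU) → 3 DoU from unsaturation.
Total DoU = 0 + 3 = 3.

3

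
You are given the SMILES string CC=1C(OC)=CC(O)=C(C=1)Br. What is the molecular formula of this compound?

C8H9BrO2

Walk through each heavy atom and fill implicit hydrogens from standard valence (C 4, N 3, O 2, S 2, halogen 1):
  atom 1: C, bond orders sum to 1 (valence 4) → 3 H
  atom 2: C, bond orders sum to 4 (valence 4) → 0 H
  atom 3: C, bond orders sum to 4 (valence 4) → 0 H
  atom 4: O, bond orders sum to 2 (valence 2) → 0 H
  atom 5: C, bond orders sum to 1 (valence 4) → 3 H
  atom 6: C, bond orders sum to 3 (valence 4) → 1 H
  atom 7: C, bond orders sum to 4 (valence 4) → 0 H
  atom 8: O, bond orders sum to 1 (valence 2) → 1 H
  atom 9: C, bond orders sum to 4 (valence 4) → 0 H
  atom 10: C, bond orders sum to 3 (valence 4) → 1 H
  atom 11: Br (halogen, monovalent) → 0 H
Totals → C:8, H:9, Br:1, O:2.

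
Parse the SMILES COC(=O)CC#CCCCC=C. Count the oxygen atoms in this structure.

Scan the SMILES for O atoms (remember two-letter symbols like Cl and Br are single atoms).
Oxygen count: 2.

2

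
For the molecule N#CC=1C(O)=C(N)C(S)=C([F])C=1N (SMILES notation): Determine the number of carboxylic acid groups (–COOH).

0

Scan the SMILES for the carboxylic acid motif — none present.
Groups that are present: 1 hydroxyl, 1 nitrile, 2 primary amine, 1 thiol.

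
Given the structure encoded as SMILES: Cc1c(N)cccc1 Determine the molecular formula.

C7H9N

Walk through each heavy atom and fill implicit hydrogens from standard valence (C 4, N 3, O 2, S 2, halogen 1); for lowercase aromatic atoms, an aromatic c carries 1 H when it has two neighbours and 0 H with three, and aromatic n carries 0 H:
  atom 1: C, bond orders sum to 1 (valence 4) → 3 H
  atom 2: aromatic c, 3 neighbours → 0 H
  atom 3: aromatic c, 3 neighbours → 0 H
  atom 4: N, bond orders sum to 1 (valence 3) → 2 H
  atom 5: aromatic c, 2 neighbours → 1 H
  atom 6: aromatic c, 2 neighbours → 1 H
  atom 7: aromatic c, 2 neighbours → 1 H
  atom 8: aromatic c, 2 neighbours → 1 H
Totals → C:7, H:9, N:1.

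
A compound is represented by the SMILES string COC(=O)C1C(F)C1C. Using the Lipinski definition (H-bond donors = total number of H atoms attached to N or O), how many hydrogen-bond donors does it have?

Donors: find every N or O and count the H atoms it carries.
  atom 2 (O): bond orders sum to 2 → 0 H
  atom 4 (O): bond orders sum to 2 → 0 H
Lipinski HBD = 0.

0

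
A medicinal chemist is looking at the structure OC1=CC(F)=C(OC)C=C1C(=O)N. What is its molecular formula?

Walk through each heavy atom and fill implicit hydrogens from standard valence (C 4, N 3, O 2, S 2, halogen 1):
  atom 1: O, bond orders sum to 1 (valence 2) → 1 H
  atom 2: C, bond orders sum to 4 (valence 4) → 0 H
  atom 3: C, bond orders sum to 3 (valence 4) → 1 H
  atom 4: C, bond orders sum to 4 (valence 4) → 0 H
  atom 5: F (halogen, monovalent) → 0 H
  atom 6: C, bond orders sum to 4 (valence 4) → 0 H
  atom 7: O, bond orders sum to 2 (valence 2) → 0 H
  atom 8: C, bond orders sum to 1 (valence 4) → 3 H
  atom 9: C, bond orders sum to 3 (valence 4) → 1 H
  atom 10: C, bond orders sum to 4 (valence 4) → 0 H
  atom 11: C, bond orders sum to 4 (valence 4) → 0 H
  atom 12: O, bond orders sum to 2 (valence 2) → 0 H
  atom 13: N, bond orders sum to 1 (valence 3) → 2 H
Totals → C:8, H:8, F:1, N:1, O:3.

C8H8FNO3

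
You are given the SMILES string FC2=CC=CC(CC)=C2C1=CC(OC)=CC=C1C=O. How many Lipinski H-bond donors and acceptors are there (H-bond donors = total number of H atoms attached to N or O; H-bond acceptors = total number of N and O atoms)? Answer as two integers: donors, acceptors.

0, 2

Donors: find every N or O and count the H atoms it carries.
  atom 13 (O): bond orders sum to 2 → 0 H
  atom 19 (O): bond orders sum to 2 → 0 H
Lipinski HBD = 0.
Acceptors: N atoms = 0, O atoms = 2 → HBA = 2.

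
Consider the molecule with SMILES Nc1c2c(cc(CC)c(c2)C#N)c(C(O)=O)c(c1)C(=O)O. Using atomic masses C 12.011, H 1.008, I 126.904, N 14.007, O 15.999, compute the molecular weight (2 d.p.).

First, the molecular formula is C15H12N2O4 (counting implicit H from valence).
  C: 15 × 12.011 = 180.165
  H: 12 × 1.008 = 12.096
  N: 2 × 14.007 = 28.014
  O: 4 × 15.999 = 63.996
Sum: 15×12.011 + 12×1.008 + 2×14.007 + 4×15.999 = 284.271 → 284.27 g/mol.

284.27 g/mol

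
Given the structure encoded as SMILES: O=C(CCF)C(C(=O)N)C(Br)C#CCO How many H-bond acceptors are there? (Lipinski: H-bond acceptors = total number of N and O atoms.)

N atoms: 1; O atoms: 3.
Lipinski HBA = 1 + 3 = 4.

4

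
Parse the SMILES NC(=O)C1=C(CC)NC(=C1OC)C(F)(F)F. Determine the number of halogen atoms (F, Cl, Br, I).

3

Halogen atoms appear at heavy-atom positions 14, 15, 16 (3×F).
Other groups present: 1 amide, 1 ether.
Halogen count: 3.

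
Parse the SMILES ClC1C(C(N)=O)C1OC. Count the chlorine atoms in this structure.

1

Scan the SMILES for Cl atoms (remember two-letter symbols like Cl and Br are single atoms).
Chlorine count: 1.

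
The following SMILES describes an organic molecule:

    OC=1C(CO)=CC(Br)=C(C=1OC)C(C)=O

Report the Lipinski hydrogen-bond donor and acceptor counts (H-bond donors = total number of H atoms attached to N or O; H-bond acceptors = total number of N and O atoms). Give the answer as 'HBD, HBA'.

Donors: find every N or O and count the H atoms it carries.
  atom 1 (O): bond orders sum to 1 → 1 H
  atom 5 (O): bond orders sum to 1 → 1 H
  atom 11 (O): bond orders sum to 2 → 0 H
  atom 15 (O): bond orders sum to 2 → 0 H
Lipinski HBD = 2.
Acceptors: N atoms = 0, O atoms = 4 → HBA = 4.

2, 4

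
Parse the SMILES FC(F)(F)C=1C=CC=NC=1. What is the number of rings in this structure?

In SMILES, each pair of matching ring-closure digits denotes one ring-closing bond; the number of such bonds equals the number of independent rings.
Ring-closure bonds here: 1.

1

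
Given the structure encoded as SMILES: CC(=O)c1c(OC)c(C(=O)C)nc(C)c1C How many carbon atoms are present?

12

Count every carbon token in the SMILES (each C, including those in ring-closure positions and inside branches).
Carbon count: 12.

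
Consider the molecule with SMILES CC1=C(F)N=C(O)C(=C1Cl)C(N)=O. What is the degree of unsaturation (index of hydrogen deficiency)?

Degree of unsaturation = (number of rings) + (number of π bonds).
Ring closures in the SMILES: 1.
π bonds: 4 double bonds (each 1 DoU) → 4 DoU from unsaturation.
Total DoU = 1 + 4 = 5.

5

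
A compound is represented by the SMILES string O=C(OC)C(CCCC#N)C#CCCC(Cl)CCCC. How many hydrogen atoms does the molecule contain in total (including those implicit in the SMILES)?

24

Walk through each heavy atom and fill implicit hydrogens from standard valence (C 4, N 3, O 2, S 2, halogen 1):
  atom 1: O, bond orders sum to 2 (valence 2) → 0 H
  atom 2: C, bond orders sum to 4 (valence 4) → 0 H
  atom 3: O, bond orders sum to 2 (valence 2) → 0 H
  atom 4: C, bond orders sum to 1 (valence 4) → 3 H
  atom 5: C, bond orders sum to 3 (valence 4) → 1 H
  atom 6: C, bond orders sum to 2 (valence 4) → 2 H
  atom 7: C, bond orders sum to 2 (valence 4) → 2 H
  atom 8: C, bond orders sum to 2 (valence 4) → 2 H
  atom 9: C, bond orders sum to 4 (valence 4) → 0 H
  atom 10: N, bond orders sum to 3 (valence 3) → 0 H
  atom 11: C, bond orders sum to 4 (valence 4) → 0 H
  atom 12: C, bond orders sum to 4 (valence 4) → 0 H
  atom 13: C, bond orders sum to 2 (valence 4) → 2 H
  atom 14: C, bond orders sum to 2 (valence 4) → 2 H
  atom 15: C, bond orders sum to 3 (valence 4) → 1 H
  atom 16: Cl (halogen, monovalent) → 0 H
  atom 17: C, bond orders sum to 2 (valence 4) → 2 H
  atom 18: C, bond orders sum to 2 (valence 4) → 2 H
  atom 19: C, bond orders sum to 2 (valence 4) → 2 H
  atom 20: C, bond orders sum to 1 (valence 4) → 3 H
Total hydrogens: 24.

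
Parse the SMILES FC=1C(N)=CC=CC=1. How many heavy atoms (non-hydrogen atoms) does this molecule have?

8

Every atom symbol written in the SMILES (organic subset) is one heavy atom; implicit H are not written.
Heavy atoms by element → C:6, F:1, N:1.
Total: 8.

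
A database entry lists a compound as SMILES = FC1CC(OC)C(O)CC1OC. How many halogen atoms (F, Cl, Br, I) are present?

Halogen atoms appear at heavy-atom position 1 (1×F).
Other groups present: 2 ether, 1 hydroxyl.
Halogen count: 1.

1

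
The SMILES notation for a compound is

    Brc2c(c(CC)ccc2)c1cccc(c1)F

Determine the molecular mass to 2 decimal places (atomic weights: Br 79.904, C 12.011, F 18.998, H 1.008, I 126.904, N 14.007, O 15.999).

279.15 g/mol

First, the molecular formula is C14H12BrF (counting implicit H from valence).
  Br: 1 × 79.904 = 79.904
  C: 14 × 12.011 = 168.154
  F: 1 × 18.998 = 18.998
  H: 12 × 1.008 = 12.096
Sum: 1×79.904 + 14×12.011 + 1×18.998 + 12×1.008 = 279.152 → 279.15 g/mol.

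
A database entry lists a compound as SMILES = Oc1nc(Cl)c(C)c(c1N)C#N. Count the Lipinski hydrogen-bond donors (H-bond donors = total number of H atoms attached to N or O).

Donors: find every N or O and count the H atoms it carries.
  atom 1 (O): bond orders sum to 1 → 1 H
  atom 3 (N): bond orders sum to 3 → 0 H
  atom 10 (N): bond orders sum to 1 → 2 H
  atom 12 (N): bond orders sum to 3 → 0 H
Lipinski HBD = 3.

3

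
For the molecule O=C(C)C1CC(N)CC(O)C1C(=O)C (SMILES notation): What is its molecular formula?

Walk through each heavy atom and fill implicit hydrogens from standard valence (C 4, N 3, O 2, S 2, halogen 1):
  atom 1: O, bond orders sum to 2 (valence 2) → 0 H
  atom 2: C, bond orders sum to 4 (valence 4) → 0 H
  atom 3: C, bond orders sum to 1 (valence 4) → 3 H
  atom 4: C, bond orders sum to 3 (valence 4) → 1 H
  atom 5: C, bond orders sum to 2 (valence 4) → 2 H
  atom 6: C, bond orders sum to 3 (valence 4) → 1 H
  atom 7: N, bond orders sum to 1 (valence 3) → 2 H
  atom 8: C, bond orders sum to 2 (valence 4) → 2 H
  atom 9: C, bond orders sum to 3 (valence 4) → 1 H
  atom 10: O, bond orders sum to 1 (valence 2) → 1 H
  atom 11: C, bond orders sum to 3 (valence 4) → 1 H
  atom 12: C, bond orders sum to 4 (valence 4) → 0 H
  atom 13: O, bond orders sum to 2 (valence 2) → 0 H
  atom 14: C, bond orders sum to 1 (valence 4) → 3 H
Totals → C:10, H:17, N:1, O:3.

C10H17NO3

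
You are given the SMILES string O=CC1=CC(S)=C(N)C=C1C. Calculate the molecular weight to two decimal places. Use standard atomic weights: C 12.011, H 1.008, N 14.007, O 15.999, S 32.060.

167.23 g/mol

First, the molecular formula is C8H9NOS (counting implicit H from valence).
  C: 8 × 12.011 = 96.088
  H: 9 × 1.008 = 9.072
  N: 1 × 14.007 = 14.007
  O: 1 × 15.999 = 15.999
  S: 1 × 32.060 = 32.060
Sum: 8×12.011 + 9×1.008 + 1×14.007 + 1×15.999 + 1×32.060 = 167.226 → 167.23 g/mol.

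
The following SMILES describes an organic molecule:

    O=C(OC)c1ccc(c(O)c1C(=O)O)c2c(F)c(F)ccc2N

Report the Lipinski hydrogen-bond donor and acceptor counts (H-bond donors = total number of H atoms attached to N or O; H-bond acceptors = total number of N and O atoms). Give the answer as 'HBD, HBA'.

4, 6

Donors: find every N or O and count the H atoms it carries.
  atom 1 (O): bond orders sum to 2 → 0 H
  atom 3 (O): bond orders sum to 2 → 0 H
  atom 10 (O): bond orders sum to 1 → 1 H
  atom 13 (O): bond orders sum to 2 → 0 H
  atom 14 (O): bond orders sum to 1 → 1 H
  atom 23 (N): bond orders sum to 1 → 2 H
Lipinski HBD = 4.
Acceptors: N atoms = 1, O atoms = 5 → HBA = 6.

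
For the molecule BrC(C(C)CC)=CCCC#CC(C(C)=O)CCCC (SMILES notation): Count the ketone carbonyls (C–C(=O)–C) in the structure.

The ketone motif appears at heavy-atom position 13 in the SMILES.
Other groups present: 1 alkene, 1 alkyne.
Ketone count: 1.

1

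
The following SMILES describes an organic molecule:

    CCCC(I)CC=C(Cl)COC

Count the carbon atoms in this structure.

9

Count every carbon token in the SMILES (each C, including those in ring-closure positions and inside branches).
Carbon count: 9.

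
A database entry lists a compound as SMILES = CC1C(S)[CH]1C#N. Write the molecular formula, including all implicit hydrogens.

Walk through each heavy atom and fill implicit hydrogens from standard valence (C 4, N 3, O 2, S 2, halogen 1):
  atom 1: C, bond orders sum to 1 (valence 4) → 3 H
  atom 2: C, bond orders sum to 3 (valence 4) → 1 H
  atom 3: C, bond orders sum to 3 (valence 4) → 1 H
  atom 4: S, bond orders sum to 1 (valence 2) → 1 H
  atom 5: C with explicit H count 1
  atom 6: C, bond orders sum to 4 (valence 4) → 0 H
  atom 7: N, bond orders sum to 3 (valence 3) → 0 H
Totals → C:5, H:7, N:1, S:1.
In Hill order: C5H7NS.

C5H7NS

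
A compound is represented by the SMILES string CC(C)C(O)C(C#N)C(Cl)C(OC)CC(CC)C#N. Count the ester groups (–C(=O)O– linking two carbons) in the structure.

Scan the SMILES for the ester motif — none present.
Groups that are present: 1 ether, 1 hydroxyl, 2 nitrile.

0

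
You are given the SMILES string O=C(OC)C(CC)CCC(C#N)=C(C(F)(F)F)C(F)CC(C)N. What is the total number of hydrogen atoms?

22

Walk through each heavy atom and fill implicit hydrogens from standard valence (C 4, N 3, O 2, S 2, halogen 1):
  atom 1: O, bond orders sum to 2 (valence 2) → 0 H
  atom 2: C, bond orders sum to 4 (valence 4) → 0 H
  atom 3: O, bond orders sum to 2 (valence 2) → 0 H
  atom 4: C, bond orders sum to 1 (valence 4) → 3 H
  atom 5: C, bond orders sum to 3 (valence 4) → 1 H
  atom 6: C, bond orders sum to 2 (valence 4) → 2 H
  atom 7: C, bond orders sum to 1 (valence 4) → 3 H
  atom 8: C, bond orders sum to 2 (valence 4) → 2 H
  atom 9: C, bond orders sum to 2 (valence 4) → 2 H
  atom 10: C, bond orders sum to 4 (valence 4) → 0 H
  atom 11: C, bond orders sum to 4 (valence 4) → 0 H
  atom 12: N, bond orders sum to 3 (valence 3) → 0 H
  atom 13: C, bond orders sum to 4 (valence 4) → 0 H
  atom 14: C, bond orders sum to 4 (valence 4) → 0 H
  atom 15: F (halogen, monovalent) → 0 H
  atom 16: F (halogen, monovalent) → 0 H
  atom 17: F (halogen, monovalent) → 0 H
  atom 18: C, bond orders sum to 3 (valence 4) → 1 H
  atom 19: F (halogen, monovalent) → 0 H
  atom 20: C, bond orders sum to 2 (valence 4) → 2 H
  atom 21: C, bond orders sum to 3 (valence 4) → 1 H
  atom 22: C, bond orders sum to 1 (valence 4) → 3 H
  atom 23: N, bond orders sum to 1 (valence 3) → 2 H
Total hydrogens: 22.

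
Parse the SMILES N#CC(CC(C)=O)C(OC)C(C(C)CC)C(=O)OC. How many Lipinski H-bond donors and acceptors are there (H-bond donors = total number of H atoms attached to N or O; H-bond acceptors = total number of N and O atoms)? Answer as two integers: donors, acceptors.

Donors: find every N or O and count the H atoms it carries.
  atom 1 (N): bond orders sum to 3 → 0 H
  atom 7 (O): bond orders sum to 2 → 0 H
  atom 9 (O): bond orders sum to 2 → 0 H
  atom 17 (O): bond orders sum to 2 → 0 H
  atom 18 (O): bond orders sum to 2 → 0 H
Lipinski HBD = 0.
Acceptors: N atoms = 1, O atoms = 4 → HBA = 5.

0, 5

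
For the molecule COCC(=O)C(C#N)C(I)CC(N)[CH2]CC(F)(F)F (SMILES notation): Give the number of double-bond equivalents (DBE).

Molecular formula: C11H16F3IN2O2.
DoU = (2C + 2 + N − H − X) / 2, where X is the halogen count and O/S are ignored.
    = (2·11 + 2 + 2 − 16 − 4) / 2 = 6 / 2 = 3.

3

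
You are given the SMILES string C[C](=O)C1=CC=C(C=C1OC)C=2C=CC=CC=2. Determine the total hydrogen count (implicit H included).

14

Walk through each heavy atom and fill implicit hydrogens from standard valence (C 4, N 3, O 2, S 2, halogen 1):
  atom 1: C, bond orders sum to 1 (valence 4) → 3 H
  atom 2: C with explicit H count 0
  atom 3: O, bond orders sum to 2 (valence 2) → 0 H
  atom 4: C, bond orders sum to 4 (valence 4) → 0 H
  atom 5: C, bond orders sum to 3 (valence 4) → 1 H
  atom 6: C, bond orders sum to 3 (valence 4) → 1 H
  atom 7: C, bond orders sum to 4 (valence 4) → 0 H
  atom 8: C, bond orders sum to 3 (valence 4) → 1 H
  atom 9: C, bond orders sum to 4 (valence 4) → 0 H
  atom 10: O, bond orders sum to 2 (valence 2) → 0 H
  atom 11: C, bond orders sum to 1 (valence 4) → 3 H
  atom 12: C, bond orders sum to 4 (valence 4) → 0 H
  atom 13: C, bond orders sum to 3 (valence 4) → 1 H
  atom 14: C, bond orders sum to 3 (valence 4) → 1 H
  atom 15: C, bond orders sum to 3 (valence 4) → 1 H
  atom 16: C, bond orders sum to 3 (valence 4) → 1 H
  atom 17: C, bond orders sum to 3 (valence 4) → 1 H
Total hydrogens: 14.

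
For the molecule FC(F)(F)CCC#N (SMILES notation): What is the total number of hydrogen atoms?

4

Walk through each heavy atom and fill implicit hydrogens from standard valence (C 4, N 3, O 2, S 2, halogen 1):
  atom 1: F (halogen, monovalent) → 0 H
  atom 2: C, bond orders sum to 4 (valence 4) → 0 H
  atom 3: F (halogen, monovalent) → 0 H
  atom 4: F (halogen, monovalent) → 0 H
  atom 5: C, bond orders sum to 2 (valence 4) → 2 H
  atom 6: C, bond orders sum to 2 (valence 4) → 2 H
  atom 7: C, bond orders sum to 4 (valence 4) → 0 H
  atom 8: N, bond orders sum to 3 (valence 3) → 0 H
Total hydrogens: 4.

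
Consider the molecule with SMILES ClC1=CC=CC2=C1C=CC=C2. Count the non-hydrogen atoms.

Every atom symbol written in the SMILES (organic subset) is one heavy atom; implicit H are not written.
Heavy atoms by element → C:10, Cl:1.
Total: 11.

11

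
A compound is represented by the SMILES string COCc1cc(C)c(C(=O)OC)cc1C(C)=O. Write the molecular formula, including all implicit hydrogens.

C13H16O4

Walk through each heavy atom and fill implicit hydrogens from standard valence (C 4, N 3, O 2, S 2, halogen 1); for lowercase aromatic atoms, an aromatic c carries 1 H when it has two neighbours and 0 H with three, and aromatic n carries 0 H:
  atom 1: C, bond orders sum to 1 (valence 4) → 3 H
  atom 2: O, bond orders sum to 2 (valence 2) → 0 H
  atom 3: C, bond orders sum to 2 (valence 4) → 2 H
  atom 4: aromatic c, 3 neighbours → 0 H
  atom 5: aromatic c, 2 neighbours → 1 H
  atom 6: aromatic c, 3 neighbours → 0 H
  atom 7: C, bond orders sum to 1 (valence 4) → 3 H
  atom 8: aromatic c, 3 neighbours → 0 H
  atom 9: C, bond orders sum to 4 (valence 4) → 0 H
  atom 10: O, bond orders sum to 2 (valence 2) → 0 H
  atom 11: O, bond orders sum to 2 (valence 2) → 0 H
  atom 12: C, bond orders sum to 1 (valence 4) → 3 H
  atom 13: aromatic c, 2 neighbours → 1 H
  atom 14: aromatic c, 3 neighbours → 0 H
  atom 15: C, bond orders sum to 4 (valence 4) → 0 H
  atom 16: C, bond orders sum to 1 (valence 4) → 3 H
  atom 17: O, bond orders sum to 2 (valence 2) → 0 H
Totals → C:13, H:16, O:4.
In Hill order: C13H16O4.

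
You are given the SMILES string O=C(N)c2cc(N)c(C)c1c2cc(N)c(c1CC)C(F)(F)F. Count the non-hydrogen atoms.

22

Every atom symbol written in the SMILES (organic subset) is one heavy atom; implicit H are not written.
Heavy atoms by element → C:15, F:3, N:3, O:1.
Total: 22.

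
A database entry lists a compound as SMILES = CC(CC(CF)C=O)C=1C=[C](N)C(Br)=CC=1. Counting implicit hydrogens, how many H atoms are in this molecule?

15

Walk through each heavy atom and fill implicit hydrogens from standard valence (C 4, N 3, O 2, S 2, halogen 1):
  atom 1: C, bond orders sum to 1 (valence 4) → 3 H
  atom 2: C, bond orders sum to 3 (valence 4) → 1 H
  atom 3: C, bond orders sum to 2 (valence 4) → 2 H
  atom 4: C, bond orders sum to 3 (valence 4) → 1 H
  atom 5: C, bond orders sum to 2 (valence 4) → 2 H
  atom 6: F (halogen, monovalent) → 0 H
  atom 7: C, bond orders sum to 3 (valence 4) → 1 H
  atom 8: O, bond orders sum to 2 (valence 2) → 0 H
  atom 9: C, bond orders sum to 4 (valence 4) → 0 H
  atom 10: C, bond orders sum to 3 (valence 4) → 1 H
  atom 11: C with explicit H count 0
  atom 12: N, bond orders sum to 1 (valence 3) → 2 H
  atom 13: C, bond orders sum to 4 (valence 4) → 0 H
  atom 14: Br (halogen, monovalent) → 0 H
  atom 15: C, bond orders sum to 3 (valence 4) → 1 H
  atom 16: C, bond orders sum to 3 (valence 4) → 1 H
Total hydrogens: 15.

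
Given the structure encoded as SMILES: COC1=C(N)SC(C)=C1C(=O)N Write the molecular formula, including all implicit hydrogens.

Walk through each heavy atom and fill implicit hydrogens from standard valence (C 4, N 3, O 2, S 2, halogen 1):
  atom 1: C, bond orders sum to 1 (valence 4) → 3 H
  atom 2: O, bond orders sum to 2 (valence 2) → 0 H
  atom 3: C, bond orders sum to 4 (valence 4) → 0 H
  atom 4: C, bond orders sum to 4 (valence 4) → 0 H
  atom 5: N, bond orders sum to 1 (valence 3) → 2 H
  atom 6: S, bond orders sum to 2 (valence 2) → 0 H
  atom 7: C, bond orders sum to 4 (valence 4) → 0 H
  atom 8: C, bond orders sum to 1 (valence 4) → 3 H
  atom 9: C, bond orders sum to 4 (valence 4) → 0 H
  atom 10: C, bond orders sum to 4 (valence 4) → 0 H
  atom 11: O, bond orders sum to 2 (valence 2) → 0 H
  atom 12: N, bond orders sum to 1 (valence 3) → 2 H
Totals → C:7, H:10, N:2, O:2, S:1.
In Hill order: C7H10N2O2S.

C7H10N2O2S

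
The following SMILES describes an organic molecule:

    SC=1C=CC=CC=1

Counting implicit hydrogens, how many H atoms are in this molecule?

Walk through each heavy atom and fill implicit hydrogens from standard valence (C 4, N 3, O 2, S 2, halogen 1):
  atom 1: S, bond orders sum to 1 (valence 2) → 1 H
  atom 2: C, bond orders sum to 4 (valence 4) → 0 H
  atom 3: C, bond orders sum to 3 (valence 4) → 1 H
  atom 4: C, bond orders sum to 3 (valence 4) → 1 H
  atom 5: C, bond orders sum to 3 (valence 4) → 1 H
  atom 6: C, bond orders sum to 3 (valence 4) → 1 H
  atom 7: C, bond orders sum to 3 (valence 4) → 1 H
Total hydrogens: 6.

6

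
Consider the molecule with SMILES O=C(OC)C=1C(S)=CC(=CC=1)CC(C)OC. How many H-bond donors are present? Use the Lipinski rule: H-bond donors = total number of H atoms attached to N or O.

0

Donors: find every N or O and count the H atoms it carries.
  atom 1 (O): bond orders sum to 2 → 0 H
  atom 3 (O): bond orders sum to 2 → 0 H
  atom 15 (O): bond orders sum to 2 → 0 H
Lipinski HBD = 0.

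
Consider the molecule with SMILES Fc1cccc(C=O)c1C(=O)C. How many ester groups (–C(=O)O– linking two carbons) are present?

0

Scan the SMILES for the ester motif — none present.
Groups that are present: 1 aldehyde, 1 ketone.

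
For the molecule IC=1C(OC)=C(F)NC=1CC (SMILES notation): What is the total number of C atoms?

7

Count every carbon token in the SMILES (each C, including those in ring-closure positions and inside branches).
Carbon count: 7.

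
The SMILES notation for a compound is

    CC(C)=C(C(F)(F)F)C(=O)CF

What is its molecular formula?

C7H8F4O

Walk through each heavy atom and fill implicit hydrogens from standard valence (C 4, N 3, O 2, S 2, halogen 1):
  atom 1: C, bond orders sum to 1 (valence 4) → 3 H
  atom 2: C, bond orders sum to 4 (valence 4) → 0 H
  atom 3: C, bond orders sum to 1 (valence 4) → 3 H
  atom 4: C, bond orders sum to 4 (valence 4) → 0 H
  atom 5: C, bond orders sum to 4 (valence 4) → 0 H
  atom 6: F (halogen, monovalent) → 0 H
  atom 7: F (halogen, monovalent) → 0 H
  atom 8: F (halogen, monovalent) → 0 H
  atom 9: C, bond orders sum to 4 (valence 4) → 0 H
  atom 10: O, bond orders sum to 2 (valence 2) → 0 H
  atom 11: C, bond orders sum to 2 (valence 4) → 2 H
  atom 12: F (halogen, monovalent) → 0 H
Totals → C:7, H:8, F:4, O:1.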